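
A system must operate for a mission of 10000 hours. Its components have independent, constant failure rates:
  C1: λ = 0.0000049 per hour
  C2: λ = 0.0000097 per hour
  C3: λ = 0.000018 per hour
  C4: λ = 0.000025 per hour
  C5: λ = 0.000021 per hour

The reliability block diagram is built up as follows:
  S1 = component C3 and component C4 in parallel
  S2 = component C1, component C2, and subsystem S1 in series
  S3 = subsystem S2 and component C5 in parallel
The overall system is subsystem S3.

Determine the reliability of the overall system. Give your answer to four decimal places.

0.9683

R(C1) = exp(−0.0000049 × 10000) = 0.952181
R(C2) = exp(−0.0000097 × 10000) = 0.907556
R(C3) = exp(−0.000018 × 10000) = 0.835270
R(C4) = exp(−0.000025 × 10000) = 0.778801
R(C5) = exp(−0.000021 × 10000) = 0.810584
Parallel (C3 and C4): 1 − (1 − 0.835270)(1 − 0.778801) = 0.963562
Series (C1, C2, and [0.963562]): 0.952181 × 0.907556 × 0.963562 = 0.832669
Parallel ([0.832669] and C5): 1 − (1 − 0.832669)(1 − 0.810584) = 0.9683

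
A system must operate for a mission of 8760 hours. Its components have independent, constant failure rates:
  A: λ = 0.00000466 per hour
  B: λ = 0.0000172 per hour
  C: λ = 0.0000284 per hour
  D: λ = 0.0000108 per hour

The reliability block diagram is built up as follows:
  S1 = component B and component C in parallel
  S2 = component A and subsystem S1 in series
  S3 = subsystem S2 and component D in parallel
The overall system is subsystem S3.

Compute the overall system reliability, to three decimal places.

0.994

R(A) = exp(−0.00000466 × 8760) = 0.96000
R(B) = exp(−0.0000172 × 8760) = 0.86013
R(C) = exp(−0.0000284 × 8760) = 0.77975
R(D) = exp(−0.0000108 × 8760) = 0.90973
Parallel (B and C): 1 − (1 − 0.86013)(1 − 0.77975) = 0.96919
Series (A and [0.96919]): 0.96000 × 0.96919 = 0.93042
Parallel ([0.93042] and D): 1 − (1 − 0.93042)(1 − 0.90973) = 0.994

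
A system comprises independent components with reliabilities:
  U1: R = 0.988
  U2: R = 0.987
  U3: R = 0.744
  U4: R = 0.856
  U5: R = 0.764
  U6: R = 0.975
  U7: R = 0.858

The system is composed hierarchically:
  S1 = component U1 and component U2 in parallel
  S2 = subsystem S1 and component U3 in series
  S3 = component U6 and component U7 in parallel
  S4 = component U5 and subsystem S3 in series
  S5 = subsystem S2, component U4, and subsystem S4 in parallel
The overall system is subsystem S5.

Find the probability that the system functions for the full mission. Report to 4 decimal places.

Parallel (U1 and U2): 1 − (1 − 0.988000)(1 − 0.987000) = 0.999844
Series ([0.999844] and U3): 0.999844 × 0.744000 = 0.743884
Parallel (U6 and U7): 1 − (1 − 0.975000)(1 − 0.858000) = 0.996450
Series (U5 and [0.996450]): 0.764000 × 0.996450 = 0.761288
Parallel ([0.743884], U4, and [0.761288]): 1 − (1 − 0.743884)(1 − 0.856000)(1 − 0.761288) = 0.9912

0.9912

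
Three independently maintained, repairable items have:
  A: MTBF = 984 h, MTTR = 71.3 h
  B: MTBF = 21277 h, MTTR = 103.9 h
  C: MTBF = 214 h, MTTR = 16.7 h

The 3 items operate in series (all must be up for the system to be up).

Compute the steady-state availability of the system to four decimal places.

0.8607

A(A) = MTBF/(MTBF+MTTR) = 984/(984+71.3) = 0.932436
A(B) = MTBF/(MTBF+MTTR) = 21277/(21277+103.9) = 0.995141
A(C) = MTBF/(MTBF+MTTR) = 214/(214+16.7) = 0.927612
Series availability: 0.932436 × 0.995141 × 0.927612 = 0.8607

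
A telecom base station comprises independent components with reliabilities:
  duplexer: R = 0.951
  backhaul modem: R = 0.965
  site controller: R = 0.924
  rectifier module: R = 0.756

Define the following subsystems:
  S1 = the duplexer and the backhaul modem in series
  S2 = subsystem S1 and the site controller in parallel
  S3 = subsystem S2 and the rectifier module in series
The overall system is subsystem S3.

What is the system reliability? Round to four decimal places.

0.7513

Series (duplexer and backhaul modem): 0.951000 × 0.965000 = 0.917715
Parallel ([0.917715] and site controller): 1 − (1 − 0.917715)(1 − 0.924000) = 0.993746
Series ([0.993746] and rectifier module): 0.993746 × 0.756000 = 0.7513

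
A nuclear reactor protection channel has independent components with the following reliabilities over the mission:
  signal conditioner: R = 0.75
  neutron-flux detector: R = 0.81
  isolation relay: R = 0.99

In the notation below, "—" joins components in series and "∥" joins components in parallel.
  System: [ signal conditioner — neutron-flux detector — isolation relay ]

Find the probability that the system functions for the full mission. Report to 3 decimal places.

0.601

Series (signal conditioner, neutron-flux detector, and isolation relay): 0.75000 × 0.81000 × 0.99000 = 0.601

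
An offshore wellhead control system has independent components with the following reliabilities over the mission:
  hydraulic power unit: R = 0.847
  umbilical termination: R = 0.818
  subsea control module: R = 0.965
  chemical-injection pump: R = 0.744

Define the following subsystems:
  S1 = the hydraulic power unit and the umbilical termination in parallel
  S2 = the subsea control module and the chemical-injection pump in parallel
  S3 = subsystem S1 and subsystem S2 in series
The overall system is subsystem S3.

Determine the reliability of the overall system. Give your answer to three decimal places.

Parallel (hydraulic power unit and umbilical termination): 1 − (1 − 0.84700)(1 − 0.81800) = 0.97215
Parallel (subsea control module and chemical-injection pump): 1 − (1 − 0.96500)(1 − 0.74400) = 0.99104
Series ([0.97215] and [0.99104]): 0.97215 × 0.99104 = 0.963

0.963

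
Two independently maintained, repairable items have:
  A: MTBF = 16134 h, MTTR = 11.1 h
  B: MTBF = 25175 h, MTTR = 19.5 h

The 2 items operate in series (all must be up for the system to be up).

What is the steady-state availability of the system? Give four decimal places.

A(A) = MTBF/(MTBF+MTTR) = 16134/(16134+11.1) = 0.999312
A(B) = MTBF/(MTBF+MTTR) = 25175/(25175+19.5) = 0.999226
Series availability: 0.999312 × 0.999226 = 0.9985

0.9985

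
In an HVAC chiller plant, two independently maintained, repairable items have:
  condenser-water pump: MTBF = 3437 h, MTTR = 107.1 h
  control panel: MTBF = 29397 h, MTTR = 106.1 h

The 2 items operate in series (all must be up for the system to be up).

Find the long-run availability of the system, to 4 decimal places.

A(condenser-water pump) = MTBF/(MTBF+MTTR) = 3437/(3437+107.1) = 0.969781
A(control panel) = MTBF/(MTBF+MTTR) = 29397/(29397+106.1) = 0.996404
Series availability: 0.969781 × 0.996404 = 0.9663

0.9663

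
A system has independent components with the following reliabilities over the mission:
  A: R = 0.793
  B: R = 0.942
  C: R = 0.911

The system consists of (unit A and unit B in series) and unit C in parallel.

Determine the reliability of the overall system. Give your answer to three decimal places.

Series (A and B): 0.79300 × 0.94200 = 0.74701
Parallel ([0.74701] and C): 1 − (1 − 0.74701)(1 − 0.91100) = 0.977

0.977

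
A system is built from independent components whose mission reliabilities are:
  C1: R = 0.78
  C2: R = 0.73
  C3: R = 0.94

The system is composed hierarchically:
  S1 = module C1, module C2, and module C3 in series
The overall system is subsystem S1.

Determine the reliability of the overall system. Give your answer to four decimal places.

Series (C1, C2, and C3): 0.780000 × 0.730000 × 0.940000 = 0.5352

0.5352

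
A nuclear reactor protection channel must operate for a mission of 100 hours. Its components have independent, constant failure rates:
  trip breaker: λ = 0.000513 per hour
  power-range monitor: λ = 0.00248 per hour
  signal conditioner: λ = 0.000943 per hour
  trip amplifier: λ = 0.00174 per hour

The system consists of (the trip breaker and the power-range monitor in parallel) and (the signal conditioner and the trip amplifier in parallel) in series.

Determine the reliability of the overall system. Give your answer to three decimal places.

R(trip breaker) = exp(−0.000513 × 100) = 0.94999
R(power-range monitor) = exp(−0.00248 × 100) = 0.78036
R(signal conditioner) = exp(−0.000943 × 100) = 0.91001
R(trip amplifier) = exp(−0.00174 × 100) = 0.84030
Parallel (trip breaker and power-range monitor): 1 − (1 − 0.94999)(1 − 0.78036) = 0.98902
Parallel (signal conditioner and trip amplifier): 1 − (1 − 0.91001)(1 − 0.84030) = 0.98563
Series ([0.98902] and [0.98563]): 0.98902 × 0.98563 = 0.975

0.975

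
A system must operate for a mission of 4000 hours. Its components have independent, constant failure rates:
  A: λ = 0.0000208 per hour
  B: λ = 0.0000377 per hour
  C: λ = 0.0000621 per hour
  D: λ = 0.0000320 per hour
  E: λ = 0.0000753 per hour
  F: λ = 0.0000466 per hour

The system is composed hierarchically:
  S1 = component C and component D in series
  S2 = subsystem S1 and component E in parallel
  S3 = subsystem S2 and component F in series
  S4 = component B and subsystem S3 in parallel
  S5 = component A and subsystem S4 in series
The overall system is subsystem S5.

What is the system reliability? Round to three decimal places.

R(A) = exp(−0.0000208 × 4000) = 0.92017
R(B) = exp(−0.0000377 × 4000) = 0.86002
R(C) = exp(−0.0000621 × 4000) = 0.78005
R(D) = exp(−0.0000320 × 4000) = 0.87985
R(E) = exp(−0.0000753 × 4000) = 0.73993
R(F) = exp(−0.0000466 × 4000) = 0.82994
Series (C and D): 0.78005 × 0.87985 = 0.68633
Parallel ([0.68633] and E): 1 − (1 − 0.68633)(1 − 0.73993) = 0.91842
Series ([0.91842] and F): 0.91842 × 0.82994 = 0.76223
Parallel (B and [0.76223]): 1 − (1 − 0.86002)(1 − 0.76223) = 0.96672
Series (A and [0.96672]): 0.92017 × 0.96672 = 0.890

0.890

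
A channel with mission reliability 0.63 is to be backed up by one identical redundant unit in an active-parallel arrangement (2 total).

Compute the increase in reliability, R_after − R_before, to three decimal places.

R_before = 0.63
R_after = 1 − (1 − 0.63)^2 = 0.863
ΔR = 0.863 − 0.63 = 0.233

0.233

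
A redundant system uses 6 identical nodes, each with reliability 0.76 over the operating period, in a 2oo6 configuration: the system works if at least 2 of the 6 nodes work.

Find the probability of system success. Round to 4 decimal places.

R = Σ_{i=2}^{6} C(6,i) p^i (1−p)^{6−i} with p = 0.76
C(6,2)·0.76^2·0.24^4 = 0.028745
C(6,3)·0.76^3·0.24^3 = 0.121368
C(6,4)·0.76^4·0.24^2 = 0.288249
C(6,5)·0.76^5·0.24^1 = 0.365116
C(6,6)·0.76^6·0.24^0 = 0.192700
Sum = 0.9962

0.9962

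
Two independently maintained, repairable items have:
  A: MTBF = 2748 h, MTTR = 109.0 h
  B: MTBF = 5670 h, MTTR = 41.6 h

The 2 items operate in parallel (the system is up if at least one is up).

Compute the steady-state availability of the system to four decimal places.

A(A) = MTBF/(MTBF+MTTR) = 2748/(2748+109.0) = 0.961848
A(B) = MTBF/(MTBF+MTTR) = 5670/(5670+41.6) = 0.992717
Parallel availability: 1 − (1 − 0.961848)(1 − 0.992717) = 0.9997

0.9997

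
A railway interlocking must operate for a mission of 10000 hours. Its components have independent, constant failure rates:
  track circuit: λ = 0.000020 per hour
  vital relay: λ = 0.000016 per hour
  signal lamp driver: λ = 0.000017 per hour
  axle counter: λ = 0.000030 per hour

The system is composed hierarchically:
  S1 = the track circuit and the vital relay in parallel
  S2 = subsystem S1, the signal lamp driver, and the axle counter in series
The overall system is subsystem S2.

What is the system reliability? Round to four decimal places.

R(track circuit) = exp(−0.000020 × 10000) = 0.818731
R(vital relay) = exp(−0.000016 × 10000) = 0.852144
R(signal lamp driver) = exp(−0.000017 × 10000) = 0.843665
R(axle counter) = exp(−0.000030 × 10000) = 0.740818
Parallel (track circuit and vital relay): 1 − (1 − 0.818731)(1 − 0.852144) = 0.973198
Series ([0.973198], signal lamp driver, and axle counter): 0.973198 × 0.843665 × 0.740818 = 0.6083

0.6083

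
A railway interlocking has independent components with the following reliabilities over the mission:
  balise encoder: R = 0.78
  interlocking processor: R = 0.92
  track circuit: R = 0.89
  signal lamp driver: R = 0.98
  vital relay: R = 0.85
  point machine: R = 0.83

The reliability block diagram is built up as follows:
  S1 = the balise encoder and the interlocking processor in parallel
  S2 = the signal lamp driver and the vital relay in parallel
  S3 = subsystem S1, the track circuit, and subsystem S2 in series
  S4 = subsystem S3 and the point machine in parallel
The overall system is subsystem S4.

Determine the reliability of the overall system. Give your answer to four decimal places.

Parallel (balise encoder and interlocking processor): 1 − (1 − 0.780000)(1 − 0.920000) = 0.982400
Parallel (signal lamp driver and vital relay): 1 − (1 − 0.980000)(1 − 0.850000) = 0.997000
Series ([0.982400], track circuit, and [0.997000]): 0.982400 × 0.890000 × 0.997000 = 0.871713
Parallel ([0.871713] and point machine): 1 − (1 − 0.871713)(1 − 0.830000) = 0.9782

0.9782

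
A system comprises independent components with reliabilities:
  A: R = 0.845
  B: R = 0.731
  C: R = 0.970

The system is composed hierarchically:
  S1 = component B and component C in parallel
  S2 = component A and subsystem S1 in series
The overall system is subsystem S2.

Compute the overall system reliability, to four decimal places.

0.8382

Parallel (B and C): 1 − (1 − 0.731000)(1 − 0.970000) = 0.991930
Series (A and [0.991930]): 0.845000 × 0.991930 = 0.8382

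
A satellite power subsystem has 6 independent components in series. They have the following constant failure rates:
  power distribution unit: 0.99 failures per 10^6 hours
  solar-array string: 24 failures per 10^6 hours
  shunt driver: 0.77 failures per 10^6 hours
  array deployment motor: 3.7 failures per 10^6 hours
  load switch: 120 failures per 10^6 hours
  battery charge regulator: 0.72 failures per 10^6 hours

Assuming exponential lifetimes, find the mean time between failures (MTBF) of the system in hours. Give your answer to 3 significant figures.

6660

Series of exponential components: λ_sys = Σ λ_i
λ_sys = 0.00000099 + 0.000024 + 0.00000077 + 0.0000037 + 0.00012 + 0.00000072 = 1.5018e-04 /h
MTBF = 1 / λ_sys = 6660 h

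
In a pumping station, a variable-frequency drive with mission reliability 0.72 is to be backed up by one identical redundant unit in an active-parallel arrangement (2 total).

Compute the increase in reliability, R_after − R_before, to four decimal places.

0.2016

R_before = 0.72
R_after = 1 − (1 − 0.72)^2 = 0.9216
ΔR = 0.9216 − 0.72 = 0.2016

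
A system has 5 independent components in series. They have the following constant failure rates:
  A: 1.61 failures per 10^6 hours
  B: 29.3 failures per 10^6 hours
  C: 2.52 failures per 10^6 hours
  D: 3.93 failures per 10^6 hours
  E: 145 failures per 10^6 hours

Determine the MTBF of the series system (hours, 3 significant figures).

5480

Series of exponential components: λ_sys = Σ λ_i
λ_sys = 0.00000161 + 0.0000293 + 0.00000252 + 0.00000393 + 0.000145 = 1.8236e-04 /h
MTBF = 1 / λ_sys = 5480 h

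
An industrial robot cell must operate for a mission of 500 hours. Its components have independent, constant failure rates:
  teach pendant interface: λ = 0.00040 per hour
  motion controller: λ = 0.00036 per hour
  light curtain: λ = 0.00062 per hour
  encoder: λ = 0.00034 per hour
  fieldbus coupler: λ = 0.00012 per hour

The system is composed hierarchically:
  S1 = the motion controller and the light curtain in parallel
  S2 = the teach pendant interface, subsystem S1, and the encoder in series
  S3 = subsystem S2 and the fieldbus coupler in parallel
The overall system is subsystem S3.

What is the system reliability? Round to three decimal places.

0.980

R(teach pendant interface) = exp(−0.00040 × 500) = 0.81873
R(motion controller) = exp(−0.00036 × 500) = 0.83527
R(light curtain) = exp(−0.00062 × 500) = 0.73345
R(encoder) = exp(−0.00034 × 500) = 0.84366
R(fieldbus coupler) = exp(−0.00012 × 500) = 0.94176
Parallel (motion controller and light curtain): 1 − (1 − 0.83527)(1 − 0.73345) = 0.95609
Series (teach pendant interface, [0.95609], and encoder): 0.81873 × 0.95609 × 0.84366 = 0.66040
Parallel ([0.66040] and fieldbus coupler): 1 − (1 − 0.66040)(1 − 0.94176) = 0.980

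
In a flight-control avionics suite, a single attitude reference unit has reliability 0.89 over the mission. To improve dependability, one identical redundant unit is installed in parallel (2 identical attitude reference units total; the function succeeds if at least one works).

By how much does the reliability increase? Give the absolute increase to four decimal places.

R_before = 0.89
R_after = 1 − (1 − 0.89)^2 = 0.9879
ΔR = 0.9879 − 0.89 = 0.0979

0.0979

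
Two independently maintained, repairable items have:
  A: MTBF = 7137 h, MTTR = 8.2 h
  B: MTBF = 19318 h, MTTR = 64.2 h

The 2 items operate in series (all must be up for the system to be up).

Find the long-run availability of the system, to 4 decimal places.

0.9955

A(A) = MTBF/(MTBF+MTTR) = 7137/(7137+8.2) = 0.998852
A(B) = MTBF/(MTBF+MTTR) = 19318/(19318+64.2) = 0.996688
Series availability: 0.998852 × 0.996688 = 0.9955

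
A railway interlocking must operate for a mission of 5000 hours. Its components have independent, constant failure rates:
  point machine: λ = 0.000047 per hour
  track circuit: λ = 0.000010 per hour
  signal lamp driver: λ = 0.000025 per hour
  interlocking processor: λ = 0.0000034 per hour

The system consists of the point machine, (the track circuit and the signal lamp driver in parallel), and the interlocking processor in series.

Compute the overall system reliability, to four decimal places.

R(point machine) = exp(−0.000047 × 5000) = 0.790571
R(track circuit) = exp(−0.000010 × 5000) = 0.951229
R(signal lamp driver) = exp(−0.000025 × 5000) = 0.882497
R(interlocking processor) = exp(−0.0000034 × 5000) = 0.983144
Parallel (track circuit and signal lamp driver): 1 − (1 − 0.951229)(1 − 0.882497) = 0.994269
Series (point machine, [0.994269], and interlocking processor): 0.790571 × 0.994269 × 0.983144 = 0.7728

0.7728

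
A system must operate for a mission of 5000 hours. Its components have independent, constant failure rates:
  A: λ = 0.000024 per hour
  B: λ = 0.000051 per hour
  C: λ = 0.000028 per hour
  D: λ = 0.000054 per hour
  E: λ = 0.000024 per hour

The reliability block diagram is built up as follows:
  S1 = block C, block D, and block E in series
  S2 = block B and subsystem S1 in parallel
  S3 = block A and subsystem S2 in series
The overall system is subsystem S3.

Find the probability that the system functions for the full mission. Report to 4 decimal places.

R(A) = exp(−0.000024 × 5000) = 0.886920
R(B) = exp(−0.000051 × 5000) = 0.774916
R(C) = exp(−0.000028 × 5000) = 0.869358
R(D) = exp(−0.000054 × 5000) = 0.763379
R(E) = exp(−0.000024 × 5000) = 0.886920
Series (C, D, and E): 0.869358 × 0.763379 × 0.886920 = 0.588604
Parallel (B and [0.588604]): 1 − (1 − 0.774916)(1 − 0.588604) = 0.907401
Series (A and [0.907401]): 0.886920 × 0.907401 = 0.8048

0.8048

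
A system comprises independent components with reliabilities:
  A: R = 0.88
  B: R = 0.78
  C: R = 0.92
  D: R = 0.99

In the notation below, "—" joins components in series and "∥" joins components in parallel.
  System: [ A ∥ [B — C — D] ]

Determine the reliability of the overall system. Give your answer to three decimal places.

0.965

Series (B, C, and D): 0.78000 × 0.92000 × 0.99000 = 0.71042
Parallel (A and [0.71042]): 1 − (1 − 0.88000)(1 − 0.71042) = 0.965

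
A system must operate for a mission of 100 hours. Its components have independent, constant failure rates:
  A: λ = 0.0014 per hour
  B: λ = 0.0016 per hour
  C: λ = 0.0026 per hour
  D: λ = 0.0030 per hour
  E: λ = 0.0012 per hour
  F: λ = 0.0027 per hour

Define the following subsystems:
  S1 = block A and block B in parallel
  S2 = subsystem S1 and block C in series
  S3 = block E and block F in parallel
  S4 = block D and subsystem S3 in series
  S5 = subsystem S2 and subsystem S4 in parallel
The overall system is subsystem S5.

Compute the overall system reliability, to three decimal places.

R(A) = exp(−0.0014 × 100) = 0.86936
R(B) = exp(−0.0016 × 100) = 0.85214
R(C) = exp(−0.0026 × 100) = 0.77105
R(D) = exp(−0.0030 × 100) = 0.74082
R(E) = exp(−0.0012 × 100) = 0.88692
R(F) = exp(−0.0027 × 100) = 0.76338
Parallel (A and B): 1 − (1 − 0.86936)(1 − 0.85214) = 0.98068
Series ([0.98068] and C): 0.98068 × 0.77105 = 0.75615
Parallel (E and F): 1 − (1 − 0.88692)(1 − 0.76338) = 0.97324
Series (D and [0.97324]): 0.74082 × 0.97324 = 0.72100
Parallel ([0.75615] and [0.72100]): 1 − (1 − 0.75615)(1 − 0.72100) = 0.932

0.932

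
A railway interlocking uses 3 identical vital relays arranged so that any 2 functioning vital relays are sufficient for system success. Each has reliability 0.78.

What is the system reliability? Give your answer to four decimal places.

0.8761

R = Σ_{i=2}^{3} C(3,i) p^i (1−p)^{3−i} with p = 0.78
C(3,2)·0.78^2·0.22^1 = 0.401544
C(3,3)·0.78^3·0.22^0 = 0.474552
Sum = 0.8761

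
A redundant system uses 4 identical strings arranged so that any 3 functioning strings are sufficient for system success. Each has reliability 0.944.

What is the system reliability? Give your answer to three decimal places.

0.983

R = Σ_{i=3}^{4} C(4,i) p^i (1−p)^{4−i} with p = 0.944
C(4,3)·0.944^3·0.056^1 = 0.18844
C(4,4)·0.944^4·0.056^0 = 0.79412
Sum = 0.983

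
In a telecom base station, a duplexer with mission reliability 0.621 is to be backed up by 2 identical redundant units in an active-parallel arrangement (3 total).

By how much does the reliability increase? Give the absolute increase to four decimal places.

0.3246

R_before = 0.621
R_after = 1 − (1 − 0.621)^3 = 0.9456
ΔR = 0.9456 − 0.621 = 0.3246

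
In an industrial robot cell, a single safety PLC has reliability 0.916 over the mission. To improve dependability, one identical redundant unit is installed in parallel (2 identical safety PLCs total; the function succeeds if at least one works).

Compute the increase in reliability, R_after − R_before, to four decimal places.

0.0769

R_before = 0.916
R_after = 1 − (1 − 0.916)^2 = 0.9929
ΔR = 0.9929 − 0.916 = 0.0769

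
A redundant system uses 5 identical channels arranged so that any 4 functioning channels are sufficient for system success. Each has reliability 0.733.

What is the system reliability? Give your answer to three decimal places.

0.597

R = Σ_{i=4}^{5} C(5,i) p^i (1−p)^{5−i} with p = 0.733
C(5,4)·0.733^4·0.267^1 = 0.38539
C(5,5)·0.733^5·0.267^0 = 0.21160
Sum = 0.597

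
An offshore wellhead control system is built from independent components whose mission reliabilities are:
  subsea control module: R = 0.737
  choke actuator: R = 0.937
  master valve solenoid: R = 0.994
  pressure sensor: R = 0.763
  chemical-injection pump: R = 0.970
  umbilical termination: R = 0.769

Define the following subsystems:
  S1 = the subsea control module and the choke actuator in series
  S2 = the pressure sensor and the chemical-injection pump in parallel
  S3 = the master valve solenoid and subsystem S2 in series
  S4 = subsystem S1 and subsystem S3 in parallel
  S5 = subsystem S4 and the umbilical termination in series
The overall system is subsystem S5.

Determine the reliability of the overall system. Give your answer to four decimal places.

0.7659

Series (subsea control module and choke actuator): 0.737000 × 0.937000 = 0.690569
Parallel (pressure sensor and chemical-injection pump): 1 − (1 − 0.763000)(1 − 0.970000) = 0.992890
Series (master valve solenoid and [0.992890]): 0.994000 × 0.992890 = 0.986933
Parallel ([0.690569] and [0.986933]): 1 − (1 − 0.690569)(1 − 0.986933) = 0.995957
Series ([0.995957] and umbilical termination): 0.995957 × 0.769000 = 0.7659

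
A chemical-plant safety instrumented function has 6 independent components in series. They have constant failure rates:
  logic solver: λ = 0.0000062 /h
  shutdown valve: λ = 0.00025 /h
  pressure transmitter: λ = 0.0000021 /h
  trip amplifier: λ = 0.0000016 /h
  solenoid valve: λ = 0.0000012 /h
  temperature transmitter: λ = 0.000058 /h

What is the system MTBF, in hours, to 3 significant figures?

Series of exponential components: λ_sys = Σ λ_i
λ_sys = 0.0000062 + 0.00025 + 0.0000021 + 0.0000016 + 0.0000012 + 0.000058 = 3.1910e-04 /h
MTBF = 1 / λ_sys = 3130 h

3130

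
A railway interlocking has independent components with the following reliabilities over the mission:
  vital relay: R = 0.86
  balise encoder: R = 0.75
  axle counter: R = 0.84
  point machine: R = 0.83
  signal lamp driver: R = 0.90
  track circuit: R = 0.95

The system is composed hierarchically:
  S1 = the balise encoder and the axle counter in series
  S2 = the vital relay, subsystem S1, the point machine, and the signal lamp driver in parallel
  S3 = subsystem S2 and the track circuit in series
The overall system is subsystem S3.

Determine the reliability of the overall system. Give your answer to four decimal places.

0.9492

Series (balise encoder and axle counter): 0.750000 × 0.840000 = 0.630000
Parallel (vital relay, [0.630000], point machine, and signal lamp driver): 1 − (1 − 0.860000)(1 − 0.630000)(1 − 0.830000)(1 − 0.900000) = 0.999119
Series ([0.999119] and track circuit): 0.999119 × 0.950000 = 0.9492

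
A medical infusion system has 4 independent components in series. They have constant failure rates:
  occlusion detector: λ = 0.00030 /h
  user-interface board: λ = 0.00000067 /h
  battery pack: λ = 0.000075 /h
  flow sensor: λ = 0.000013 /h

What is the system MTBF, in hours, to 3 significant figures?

Series of exponential components: λ_sys = Σ λ_i
λ_sys = 0.00030 + 0.00000067 + 0.000075 + 0.000013 = 3.8867e-04 /h
MTBF = 1 / λ_sys = 2570 h

2570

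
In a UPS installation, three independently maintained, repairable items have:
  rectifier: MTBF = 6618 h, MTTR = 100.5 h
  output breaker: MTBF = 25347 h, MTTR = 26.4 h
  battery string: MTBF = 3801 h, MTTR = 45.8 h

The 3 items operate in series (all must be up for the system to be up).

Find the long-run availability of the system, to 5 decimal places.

0.97230

A(rectifier) = MTBF/(MTBF+MTTR) = 6618/(6618+100.5) = 0.985041
A(output breaker) = MTBF/(MTBF+MTTR) = 25347/(25347+26.4) = 0.998960
A(battery string) = MTBF/(MTBF+MTTR) = 3801/(3801+45.8) = 0.988094
Series availability: 0.985041 × 0.998960 × 0.988094 = 0.97230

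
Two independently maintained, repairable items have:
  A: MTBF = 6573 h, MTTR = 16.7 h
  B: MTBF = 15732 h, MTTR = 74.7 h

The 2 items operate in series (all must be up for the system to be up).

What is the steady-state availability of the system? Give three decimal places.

A(A) = MTBF/(MTBF+MTTR) = 6573/(6573+16.7) = 0.997466
A(B) = MTBF/(MTBF+MTTR) = 15732/(15732+74.7) = 0.995274
Series availability: 0.997466 × 0.995274 = 0.993

0.993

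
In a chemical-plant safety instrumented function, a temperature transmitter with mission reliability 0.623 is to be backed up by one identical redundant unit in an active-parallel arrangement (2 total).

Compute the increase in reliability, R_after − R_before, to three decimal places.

0.235

R_before = 0.623
R_after = 1 − (1 − 0.623)^2 = 0.858
ΔR = 0.858 − 0.623 = 0.235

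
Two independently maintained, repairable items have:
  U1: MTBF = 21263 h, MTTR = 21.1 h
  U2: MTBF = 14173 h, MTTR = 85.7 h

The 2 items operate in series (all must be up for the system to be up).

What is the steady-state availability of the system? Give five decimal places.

A(U1) = MTBF/(MTBF+MTTR) = 21263/(21263+21.1) = 0.999009
A(U2) = MTBF/(MTBF+MTTR) = 14173/(14173+85.7) = 0.993990
Series availability: 0.999009 × 0.993990 = 0.99300

0.99300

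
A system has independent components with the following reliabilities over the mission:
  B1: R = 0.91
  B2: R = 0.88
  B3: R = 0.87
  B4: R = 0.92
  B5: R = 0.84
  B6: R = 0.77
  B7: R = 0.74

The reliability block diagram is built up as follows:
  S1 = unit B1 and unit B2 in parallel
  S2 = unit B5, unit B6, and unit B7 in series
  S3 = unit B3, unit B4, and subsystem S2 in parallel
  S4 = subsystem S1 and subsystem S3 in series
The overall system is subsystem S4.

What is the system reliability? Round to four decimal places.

Parallel (B1 and B2): 1 − (1 − 0.910000)(1 − 0.880000) = 0.989200
Series (B5, B6, and B7): 0.840000 × 0.770000 × 0.740000 = 0.478632
Parallel (B3, B4, and [0.478632]): 1 − (1 − 0.870000)(1 − 0.920000)(1 − 0.478632) = 0.994578
Series ([0.989200] and [0.994578]): 0.989200 × 0.994578 = 0.9838

0.9838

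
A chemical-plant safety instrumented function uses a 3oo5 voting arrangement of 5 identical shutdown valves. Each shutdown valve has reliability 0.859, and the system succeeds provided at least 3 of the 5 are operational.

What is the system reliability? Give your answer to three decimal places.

R = Σ_{i=3}^{5} C(5,i) p^i (1−p)^{5−i} with p = 0.859
C(5,3)·0.859^3·0.141^2 = 0.12601
C(5,4)·0.859^4·0.141^1 = 0.38385
C(5,5)·0.859^5·0.141^0 = 0.46770
Sum = 0.978

0.978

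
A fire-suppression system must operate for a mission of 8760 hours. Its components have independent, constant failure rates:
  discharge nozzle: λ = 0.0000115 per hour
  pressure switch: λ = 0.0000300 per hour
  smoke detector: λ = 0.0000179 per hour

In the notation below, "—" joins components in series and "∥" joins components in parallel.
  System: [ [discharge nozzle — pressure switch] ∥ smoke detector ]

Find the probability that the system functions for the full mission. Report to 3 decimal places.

0.956

R(discharge nozzle) = exp(−0.0000115 × 8760) = 0.90417
R(pressure switch) = exp(−0.0000300 × 8760) = 0.76890
R(smoke detector) = exp(−0.0000179 × 8760) = 0.85487
Series (discharge nozzle and pressure switch): 0.90417 × 0.76890 = 0.69522
Parallel ([0.69522] and smoke detector): 1 − (1 − 0.69522)(1 − 0.85487) = 0.956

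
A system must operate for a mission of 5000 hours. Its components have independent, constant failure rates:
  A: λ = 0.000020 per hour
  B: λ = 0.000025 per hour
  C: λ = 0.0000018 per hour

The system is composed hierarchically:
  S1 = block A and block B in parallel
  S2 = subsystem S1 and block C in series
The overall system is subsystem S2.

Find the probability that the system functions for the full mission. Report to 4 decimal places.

R(A) = exp(−0.000020 × 5000) = 0.904837
R(B) = exp(−0.000025 × 5000) = 0.882497
R(C) = exp(−0.0000018 × 5000) = 0.991040
Parallel (A and B): 1 − (1 − 0.904837)(1 − 0.882497) = 0.988818
Series ([0.988818] and C): 0.988818 × 0.991040 = 0.9800

0.9800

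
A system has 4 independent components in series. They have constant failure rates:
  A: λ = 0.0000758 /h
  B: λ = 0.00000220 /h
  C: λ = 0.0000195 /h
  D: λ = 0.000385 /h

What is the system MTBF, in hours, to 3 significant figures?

Series of exponential components: λ_sys = Σ λ_i
λ_sys = 0.0000758 + 0.00000220 + 0.0000195 + 0.000385 = 4.8250e-04 /h
MTBF = 1 / λ_sys = 2070 h

2070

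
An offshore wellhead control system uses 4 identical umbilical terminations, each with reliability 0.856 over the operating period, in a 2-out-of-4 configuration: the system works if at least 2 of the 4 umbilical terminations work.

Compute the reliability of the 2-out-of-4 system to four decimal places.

0.9893

R = Σ_{i=2}^{4} C(4,i) p^i (1−p)^{4−i} with p = 0.856
C(4,2)·0.856^2·0.144^2 = 0.091164
C(4,3)·0.856^3·0.144^1 = 0.361280
C(4,4)·0.856^4·0.144^0 = 0.536902
Sum = 0.9893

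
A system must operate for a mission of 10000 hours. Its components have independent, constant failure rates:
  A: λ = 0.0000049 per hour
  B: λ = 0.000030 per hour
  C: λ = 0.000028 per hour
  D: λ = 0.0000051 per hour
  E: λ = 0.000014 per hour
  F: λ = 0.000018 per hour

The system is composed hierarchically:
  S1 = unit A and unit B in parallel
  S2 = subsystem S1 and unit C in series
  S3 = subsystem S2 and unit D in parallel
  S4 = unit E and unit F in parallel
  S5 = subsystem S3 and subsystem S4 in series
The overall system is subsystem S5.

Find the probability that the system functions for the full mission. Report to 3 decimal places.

0.966

R(A) = exp(−0.0000049 × 10000) = 0.95218
R(B) = exp(−0.000030 × 10000) = 0.74082
R(C) = exp(−0.000028 × 10000) = 0.75578
R(D) = exp(−0.0000051 × 10000) = 0.95028
R(E) = exp(−0.000014 × 10000) = 0.86936
R(F) = exp(−0.000018 × 10000) = 0.83527
Parallel (A and B): 1 − (1 − 0.95218)(1 − 0.74082) = 0.98761
Series ([0.98761] and C): 0.98761 × 0.75578 = 0.74642
Parallel ([0.74642] and D): 1 − (1 − 0.74642)(1 − 0.95028) = 0.98739
Parallel (E and F): 1 − (1 − 0.86936)(1 − 0.83527) = 0.97848
Series ([0.98739] and [0.97848]): 0.98739 × 0.97848 = 0.966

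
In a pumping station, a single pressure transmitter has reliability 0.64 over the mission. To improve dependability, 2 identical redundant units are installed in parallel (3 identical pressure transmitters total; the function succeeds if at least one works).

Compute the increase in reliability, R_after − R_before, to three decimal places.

0.313

R_before = 0.64
R_after = 1 − (1 − 0.64)^3 = 0.953
ΔR = 0.953 − 0.64 = 0.313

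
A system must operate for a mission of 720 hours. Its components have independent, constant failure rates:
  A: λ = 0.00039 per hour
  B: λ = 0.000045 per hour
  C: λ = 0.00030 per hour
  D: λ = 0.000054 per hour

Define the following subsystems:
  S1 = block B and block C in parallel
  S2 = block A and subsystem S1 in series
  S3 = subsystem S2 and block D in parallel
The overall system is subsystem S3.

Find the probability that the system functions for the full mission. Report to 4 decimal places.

0.9905

R(A) = exp(−0.00039 × 720) = 0.755179
R(B) = exp(−0.000045 × 720) = 0.968119
R(C) = exp(−0.00030 × 720) = 0.805735
R(D) = exp(−0.000054 × 720) = 0.961866
Parallel (B and C): 1 − (1 − 0.968119)(1 − 0.805735) = 0.993807
Series (A and [0.993807]): 0.755179 × 0.993807 = 0.750502
Parallel ([0.750502] and D): 1 − (1 − 0.750502)(1 − 0.961866) = 0.9905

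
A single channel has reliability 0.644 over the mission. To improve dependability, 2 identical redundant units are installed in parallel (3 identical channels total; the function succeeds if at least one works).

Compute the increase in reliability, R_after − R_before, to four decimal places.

0.3109

R_before = 0.644
R_after = 1 − (1 − 0.644)^3 = 0.9549
ΔR = 0.9549 − 0.644 = 0.3109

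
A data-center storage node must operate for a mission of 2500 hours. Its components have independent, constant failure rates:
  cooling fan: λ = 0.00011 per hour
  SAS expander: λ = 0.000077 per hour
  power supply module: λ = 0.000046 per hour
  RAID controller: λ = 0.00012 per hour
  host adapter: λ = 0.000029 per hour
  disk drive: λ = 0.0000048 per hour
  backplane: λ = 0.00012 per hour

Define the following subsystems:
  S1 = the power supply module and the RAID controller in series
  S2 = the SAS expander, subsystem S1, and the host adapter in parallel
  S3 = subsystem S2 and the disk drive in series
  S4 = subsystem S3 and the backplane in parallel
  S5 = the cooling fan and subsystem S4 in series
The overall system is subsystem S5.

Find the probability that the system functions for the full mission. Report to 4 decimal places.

R(cooling fan) = exp(−0.00011 × 2500) = 0.759572
R(SAS expander) = exp(−0.000077 × 2500) = 0.824894
R(power supply module) = exp(−0.000046 × 2500) = 0.891366
R(RAID controller) = exp(−0.00012 × 2500) = 0.740818
R(host adapter) = exp(−0.000029 × 2500) = 0.930066
R(disk drive) = exp(−0.0000048 × 2500) = 0.988072
R(backplane) = exp(−0.00012 × 2500) = 0.740818
Series (power supply module and RAID controller): 0.891366 × 0.740818 = 0.660340
Parallel (SAS expander, [0.660340], and host adapter): 1 − (1 − 0.824894)(1 − 0.660340)(1 − 0.930066) = 0.995841
Series ([0.995841] and disk drive): 0.995841 × 0.988072 = 0.983963
Parallel ([0.983963] and backplane): 1 − (1 − 0.983963)(1 − 0.740818) = 0.995843
Series (cooling fan and [0.995843]): 0.759572 × 0.995843 = 0.7564

0.7564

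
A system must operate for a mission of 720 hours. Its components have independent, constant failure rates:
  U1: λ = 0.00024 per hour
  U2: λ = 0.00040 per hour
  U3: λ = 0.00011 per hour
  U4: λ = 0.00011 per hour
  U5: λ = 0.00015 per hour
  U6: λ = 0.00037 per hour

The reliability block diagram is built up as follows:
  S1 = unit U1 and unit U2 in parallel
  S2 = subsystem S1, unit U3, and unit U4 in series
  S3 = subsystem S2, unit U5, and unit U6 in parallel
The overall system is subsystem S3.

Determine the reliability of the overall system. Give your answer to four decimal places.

R(U1) = exp(−0.00024 × 720) = 0.841306
R(U2) = exp(−0.00040 × 720) = 0.749762
R(U3) = exp(−0.00011 × 720) = 0.923855
R(U4) = exp(−0.00011 × 720) = 0.923855
R(U5) = exp(−0.00015 × 720) = 0.897628
R(U6) = exp(−0.00037 × 720) = 0.766133
Parallel (U1 and U2): 1 − (1 − 0.841306)(1 − 0.749762) = 0.960289
Series ([0.960289], U3, and U4): 0.960289 × 0.923855 × 0.923855 = 0.819614
Parallel ([0.819614], U5, and U6): 1 − (1 − 0.819614)(1 − 0.897628)(1 − 0.766133) = 0.9957

0.9957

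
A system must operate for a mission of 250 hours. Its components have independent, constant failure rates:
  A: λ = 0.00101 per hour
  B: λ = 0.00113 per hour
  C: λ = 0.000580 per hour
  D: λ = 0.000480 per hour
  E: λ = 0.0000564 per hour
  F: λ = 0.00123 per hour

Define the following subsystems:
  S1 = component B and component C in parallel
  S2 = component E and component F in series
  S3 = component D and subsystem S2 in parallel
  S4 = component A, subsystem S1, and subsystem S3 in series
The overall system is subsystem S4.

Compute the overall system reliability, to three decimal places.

0.728

R(A) = exp(−0.00101 × 250) = 0.77686
R(B) = exp(−0.00113 × 250) = 0.75390
R(C) = exp(−0.000580 × 250) = 0.86502
R(D) = exp(−0.000480 × 250) = 0.88692
R(E) = exp(−0.0000564 × 250) = 0.98600
R(F) = exp(−0.00123 × 250) = 0.73528
Parallel (B and C): 1 − (1 − 0.75390)(1 − 0.86502) = 0.96678
Series (E and F): 0.98600 × 0.73528 = 0.72499
Parallel (D and [0.72499]): 1 − (1 − 0.88692)(1 − 0.72499) = 0.96890
Series (A, [0.96678], and [0.96890]): 0.77686 × 0.96678 × 0.96890 = 0.728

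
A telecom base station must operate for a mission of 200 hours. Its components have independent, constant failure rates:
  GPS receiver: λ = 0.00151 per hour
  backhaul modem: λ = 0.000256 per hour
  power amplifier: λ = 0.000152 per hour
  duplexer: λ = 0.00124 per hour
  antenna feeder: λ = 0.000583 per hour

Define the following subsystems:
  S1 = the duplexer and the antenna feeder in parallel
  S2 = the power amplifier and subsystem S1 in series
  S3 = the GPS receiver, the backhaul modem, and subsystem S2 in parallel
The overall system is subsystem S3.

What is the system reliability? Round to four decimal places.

R(GPS receiver) = exp(−0.00151 × 200) = 0.739338
R(backhaul modem) = exp(−0.000256 × 200) = 0.950089
R(power amplifier) = exp(−0.000152 × 200) = 0.970057
R(duplexer) = exp(−0.00124 × 200) = 0.780360
R(antenna feeder) = exp(−0.000583 × 200) = 0.889941
Parallel (duplexer and antenna feeder): 1 − (1 − 0.780360)(1 − 0.889941) = 0.975827
Series (power amplifier and [0.975827]): 0.970057 × 0.975827 = 0.946608
Parallel (GPS receiver, backhaul modem, and [0.946608]): 1 − (1 − 0.739338)(1 − 0.950089)(1 − 0.946608) = 0.9993

0.9993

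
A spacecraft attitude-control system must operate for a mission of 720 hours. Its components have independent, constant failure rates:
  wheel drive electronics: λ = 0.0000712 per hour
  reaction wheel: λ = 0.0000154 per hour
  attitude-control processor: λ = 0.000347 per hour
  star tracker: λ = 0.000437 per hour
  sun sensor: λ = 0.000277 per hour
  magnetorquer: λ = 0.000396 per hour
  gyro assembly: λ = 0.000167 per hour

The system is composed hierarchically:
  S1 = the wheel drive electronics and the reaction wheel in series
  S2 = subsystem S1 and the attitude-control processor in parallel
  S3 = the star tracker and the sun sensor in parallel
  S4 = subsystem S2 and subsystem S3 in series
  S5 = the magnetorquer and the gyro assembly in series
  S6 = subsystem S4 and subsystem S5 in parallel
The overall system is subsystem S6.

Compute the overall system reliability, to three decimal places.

0.979

R(wheel drive electronics) = exp(−0.0000712 × 720) = 0.95003
R(reaction wheel) = exp(−0.0000154 × 720) = 0.98897
R(attitude-control processor) = exp(−0.000347 × 720) = 0.77893
R(star tracker) = exp(−0.000437 × 720) = 0.73005
R(sun sensor) = exp(−0.000277 × 720) = 0.81919
R(magnetorquer) = exp(−0.000396 × 720) = 0.75192
R(gyro assembly) = exp(−0.000167 × 720) = 0.88671
Series (wheel drive electronics and reaction wheel): 0.95003 × 0.98897 = 0.93955
Parallel ([0.93955] and attitude-control processor): 1 − (1 − 0.93955)(1 − 0.77893) = 0.98664
Parallel (star tracker and sun sensor): 1 − (1 − 0.73005)(1 − 0.81919) = 0.95119
Series ([0.98664] and [0.95119]): 0.98664 × 0.95119 = 0.93848
Series (magnetorquer and gyro assembly): 0.75192 × 0.88671 = 0.66673
Parallel ([0.93848] and [0.66673]): 1 − (1 − 0.93848)(1 − 0.66673) = 0.979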